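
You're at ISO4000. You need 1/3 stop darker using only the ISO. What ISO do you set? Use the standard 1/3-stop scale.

ISO: 4000 → 3200 — 1/3 stop lower (darker).

ISO 3200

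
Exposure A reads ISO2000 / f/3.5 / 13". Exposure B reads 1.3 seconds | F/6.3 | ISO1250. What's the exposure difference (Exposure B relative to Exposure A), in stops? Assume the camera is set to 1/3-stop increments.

Aperture: f/3.5 → f/4 → f/4.5 → f/5 → f/5.6 → f/6.3 — 1 2/3 stops stopped down (darker).
Shutter speed: 13 → 10 → 8 → 6 → 5 → 4 → 3.2 → 2.5 → 2 → 1.6 → 1.3 — 3 1/3 stops faster (darker).
ISO: 2000 → 1600 → 1250 — 2/3 stop lower (darker).
Net: −1 2/3 −3 1/3 −2/3 = −5 2/3 stops.

5 2/3 stops darker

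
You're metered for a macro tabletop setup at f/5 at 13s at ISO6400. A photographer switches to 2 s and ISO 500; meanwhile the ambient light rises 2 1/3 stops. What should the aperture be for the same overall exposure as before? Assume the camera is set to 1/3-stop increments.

f/1.2

Scene light: 2 1/3 stops brighter.
Shutter speed: 13 → 10 → 8 → 6 → 5 → 4 → 3.2 → 2.5 → 2 — 2 2/3 stops faster (darker).
ISO: 6400 → 5000 → 4000 → 3200 → 2500 → 2000 → 1600 → 1250 → 1000 → 800 → 640 → 500 — 3 2/3 stops dropped (darker).
Net so far: 4 stops darker. Aperture: f/5 → f/4.5 → f/4 → f/3.5 → f/3.2 → f/2.8 → f/2.5 → f/2.2 → f/2 → f/1.8 → f/1.6 → f/1.4 → f/1.2.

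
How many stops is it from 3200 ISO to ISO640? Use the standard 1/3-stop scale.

2 1/3 stops

3200 → 2500 → 2000 → 1600 → 1250 → 1000 → 800 → 640 — count the steps: 7 third-stops = 2 1/3 stops.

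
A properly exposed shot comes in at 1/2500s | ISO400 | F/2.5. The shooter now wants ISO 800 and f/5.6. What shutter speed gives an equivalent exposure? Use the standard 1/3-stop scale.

1/1000s

ISO: 400 → 500 → 640 → 800 — 1 stop raised (brighter).
Aperture: f/2.5 → f/2.8 → f/3.2 → f/3.5 → f/4 → f/4.5 → f/5 → f/5.6 — 2 1/3 stops narrower (darker).
Net change so far: 1 1/3 stops darker. Offset with the shutter speed: 1/2500 → 1/2000 → 1/1600 → 1/1250 → 1/1000.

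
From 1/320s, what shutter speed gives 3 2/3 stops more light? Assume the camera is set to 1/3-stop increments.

1/25s

Shutter speed: 1/320 → 1/250 → 1/200 → 1/160 → 1/125 → 1/100 → 1/80 → 1/60 → 1/50 → 1/40 → 1/30 → 1/25 — 3 2/3 stops slower (brighter).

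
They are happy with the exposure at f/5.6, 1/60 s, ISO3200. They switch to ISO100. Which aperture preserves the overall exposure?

f/1.0

ISO: 3200 → 1600 → 800 → 400 → 200 → 100 — 5 stops lower (darker).
Need 5 stops brighter from the aperture: f/5.6 → f/4 → f/2.8 → f/2 → f/1.4 → f/1.0.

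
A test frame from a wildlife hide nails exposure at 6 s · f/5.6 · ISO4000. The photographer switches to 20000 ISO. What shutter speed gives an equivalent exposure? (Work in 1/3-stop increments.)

1.3 s

ISO: 4000 → 5000 → 6400 → 8000 → 10000 → 12800 → 16000 → 20000 — 2 1/3 stops higher (brighter).
Need 2 1/3 stops darker from the shutter speed: 6 → 5 → 4 → 3.2 → 2.5 → 2 → 1.6 → 1.3.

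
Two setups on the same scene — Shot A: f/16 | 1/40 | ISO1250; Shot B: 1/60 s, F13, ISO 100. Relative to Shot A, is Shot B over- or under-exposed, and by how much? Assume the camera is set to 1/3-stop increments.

3 2/3 stops darker

Aperture: f/16 → f/14 → f/13 — 2/3 stop larger aperture (brighter).
Shutter speed: 1/40 → 1/50 → 1/60 — 2/3 stop faster (darker).
ISO: 1250 → 1000 → 800 → 640 → 500 → 400 → 320 → 250 → 200 → 160 → 125 → 100 — 3 2/3 stops lower (darker).
Net: +2/3 −2/3 −3 2/3 = −3 2/3 stops.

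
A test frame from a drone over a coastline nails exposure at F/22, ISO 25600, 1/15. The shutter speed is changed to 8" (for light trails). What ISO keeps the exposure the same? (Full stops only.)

ISO 200

Shutter speed: 1/15 → 1/8 → 1/4 → 1/2 → 1 → 2 → 4 → 8 — 7 stops longer (brighter).
Need 7 stops darker from the ISO: 25600 → 12800 → 6400 → 3200 → 1600 → 800 → 400 → 200.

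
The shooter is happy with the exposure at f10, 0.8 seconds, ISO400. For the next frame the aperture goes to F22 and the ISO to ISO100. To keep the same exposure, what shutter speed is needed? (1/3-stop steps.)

15 s

Aperture: f/10 → f/11 → f/13 → f/14 → f/16 → f/18 → f/20 → f/22 — 2 1/3 stops smaller aperture (darker).
ISO: 400 → 320 → 250 → 200 → 160 → 125 → 100 — 2 stops dropped (darker).
Net change so far: 4 1/3 stops darker. Offset with the shutter speed: 0.8 → 1 → 1.3 → 1.6 → 2 → 2.5 → 3.2 → 4 → 5 → 6 → 8 → 10 → 13 → 15.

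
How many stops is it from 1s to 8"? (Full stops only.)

3 stops

1 → 2 → 4 → 8 — count the steps: 3 stops.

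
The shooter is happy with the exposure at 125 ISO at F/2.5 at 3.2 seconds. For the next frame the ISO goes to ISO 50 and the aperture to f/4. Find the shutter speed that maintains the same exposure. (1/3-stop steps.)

20 s

ISO: 125 → 100 → 80 → 64 → 50 — 1 1/3 stops lower (darker).
Aperture: f/2.5 → f/2.8 → f/3.2 → f/3.5 → f/4 — 1 1/3 stops narrower (darker).
Net change so far: 2 2/3 stops darker. Offset with the shutter speed: 3.2 → 4 → 5 → 6 → 8 → 10 → 13 → 15 → 20.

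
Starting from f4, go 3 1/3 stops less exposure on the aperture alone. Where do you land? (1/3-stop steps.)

f/13

Aperture: f/4 → f/4.5 → f/5 → f/5.6 → f/6.3 → f/7.1 → f/8 → f/9 → f/10 → f/11 → f/13 — 3 1/3 stops stopped down (darker).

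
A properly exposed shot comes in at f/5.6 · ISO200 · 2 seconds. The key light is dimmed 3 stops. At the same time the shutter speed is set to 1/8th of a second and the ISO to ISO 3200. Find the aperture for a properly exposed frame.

Scene light: 3 stops darker.
Shutter speed: 2 → 1 → 1/2 → 1/4 → 1/8 — 4 stops faster (darker).
ISO: 200 → 400 → 800 → 1600 → 3200 — 4 stops raised (brighter).
Net so far: 3 stops darker. Aperture: f/5.6 → f/4 → f/2.8 → f/2.

f/2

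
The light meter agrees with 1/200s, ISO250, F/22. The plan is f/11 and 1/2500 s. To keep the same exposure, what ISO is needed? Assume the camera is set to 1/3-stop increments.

ISO 800

Aperture: f/22 → f/20 → f/18 → f/16 → f/14 → f/13 → f/11 — 2 stops larger aperture (brighter).
Shutter speed: 1/200 → 1/250 → 1/320 → 1/400 → 1/500 → 1/640 → 1/800 → 1/1000 → 1/1250 → 1/1600 → 1/2000 → 1/2500 — 3 2/3 stops faster (darker).
Net change so far: 1 2/3 stops darker. Offset with the ISO: 250 → 320 → 400 → 500 → 640 → 800.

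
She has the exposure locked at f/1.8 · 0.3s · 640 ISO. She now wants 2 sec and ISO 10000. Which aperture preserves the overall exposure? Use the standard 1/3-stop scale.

Shutter speed: 0.3 → 0.4 → 0.5 → 0.6 → 0.8 → 1 → 1.3 → 1.6 → 2 — 2 2/3 stops slower (brighter).
ISO: 640 → 800 → 1000 → 1250 → 1600 → 2000 → 2500 → 3200 → 4000 → 5000 → 6400 → 8000 → 10000 — 4 stops raised (brighter).
Net change so far: 6 2/3 stops brighter. Offset with the aperture: f/1.8 → f/2 → f/2.2 → f/2.5 → f/2.8 → f/3.2 → f/3.5 → f/4 → f/4.5 → f/5 → f/5.6 → f/6.3 → f/7.1 → f/8 → f/9 → f/10 → f/11 → f/13 → f/14 → f/16 → f/18.

f/18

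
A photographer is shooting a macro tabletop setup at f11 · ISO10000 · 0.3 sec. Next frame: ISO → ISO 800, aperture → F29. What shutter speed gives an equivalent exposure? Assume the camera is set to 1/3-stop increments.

ISO: 10000 → 8000 → 6400 → 5000 → 4000 → 3200 → 2500 → 2000 → 1600 → 1250 → 1000 → 800 — 3 2/3 stops lower (darker).
Aperture: f/11 → f/13 → f/14 → f/16 → f/18 → f/20 → f/22 → f/25 → f/29 — 2 2/3 stops stopped down (darker).
Net change so far: 6 1/3 stops darker. Offset with the shutter speed: 0.3 → 0.4 → 0.5 → 0.6 → 0.8 → 1 → 1.3 → 1.6 → 2 → 2.5 → 3.2 → 4 → 5 → 6 → 8 → 10 → 13 → 15 → 20 → 25.

25 s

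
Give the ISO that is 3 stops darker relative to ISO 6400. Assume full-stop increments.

ISO 800

ISO: 6400 → 3200 → 1600 → 800 — 3 stops dropped (darker).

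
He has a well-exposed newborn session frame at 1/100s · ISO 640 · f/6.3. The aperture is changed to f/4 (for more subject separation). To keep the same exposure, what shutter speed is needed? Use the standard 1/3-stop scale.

Aperture: f/6.3 → f/5.6 → f/5 → f/4.5 → f/4 — 1 1/3 stops wider (brighter).
Need 1 1/3 stops darker from the shutter speed: 1/100 → 1/125 → 1/160 → 1/200 → 1/250.

1/250s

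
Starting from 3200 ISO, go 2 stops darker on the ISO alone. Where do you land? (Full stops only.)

ISO: 3200 → 1600 → 800 — 2 stops lower (darker).

ISO 800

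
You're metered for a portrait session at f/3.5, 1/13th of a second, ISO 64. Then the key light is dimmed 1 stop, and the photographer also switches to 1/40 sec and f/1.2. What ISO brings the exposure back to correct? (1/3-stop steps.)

ISO 50

Scene light: 1 stop darker.
Shutter speed: 1/13 → 1/15 → 1/20 → 1/25 → 1/30 → 1/40 — 1 2/3 stops shorter (darker).
Aperture: f/3.5 → f/3.2 → f/2.8 → f/2.5 → f/2.2 → f/2 → f/1.8 → f/1.6 → f/1.4 → f/1.2 — 3 stops opened up (brighter).
Net so far: 1/3 stop brighter. ISO: 64 → 50.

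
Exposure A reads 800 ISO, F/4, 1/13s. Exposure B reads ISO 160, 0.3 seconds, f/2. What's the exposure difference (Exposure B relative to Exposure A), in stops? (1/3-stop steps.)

1 2/3 stops brighter

Aperture: f/4 → f/3.5 → f/3.2 → f/2.8 → f/2.5 → f/2.2 → f/2 — 2 stops wider (brighter).
Shutter speed: 1/13 → 1/10 → 1/8 → 1/6 → 1/5 → 1/4 → 0.3 — 2 stops slower (brighter).
ISO: 800 → 640 → 500 → 400 → 320 → 250 → 200 → 160 — 2 1/3 stops lower (darker).
Net: +2 +2 −2 1/3 = +1 2/3 stops.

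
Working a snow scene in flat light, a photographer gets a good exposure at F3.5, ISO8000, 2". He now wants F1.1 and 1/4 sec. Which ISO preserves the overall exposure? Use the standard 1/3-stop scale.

Aperture: f/3.5 → f/3.2 → f/2.8 → f/2.5 → f/2.2 → f/2 → f/1.8 → f/1.6 → f/1.4 → f/1.2 → f/1.1 — 3 1/3 stops larger aperture (brighter).
Shutter speed: 2 → 1.6 → 1.3 → 1 → 0.8 → 0.6 → 0.5 → 0.4 → 0.3 → 1/4 — 3 stops faster (darker).
Net change so far: 1/3 stop brighter. Offset with the ISO: 8000 → 6400.

ISO 6400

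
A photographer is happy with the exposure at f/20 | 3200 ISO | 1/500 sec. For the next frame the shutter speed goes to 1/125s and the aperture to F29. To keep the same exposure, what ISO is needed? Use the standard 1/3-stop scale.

ISO 1600

Shutter speed: 1/500 → 1/400 → 1/320 → 1/250 → 1/200 → 1/160 → 1/125 — 2 stops slower (brighter).
Aperture: f/20 → f/22 → f/25 → f/29 — 1 stop narrower (darker).
Net change so far: 1 stop brighter. Offset with the ISO: 3200 → 2500 → 2000 → 1600.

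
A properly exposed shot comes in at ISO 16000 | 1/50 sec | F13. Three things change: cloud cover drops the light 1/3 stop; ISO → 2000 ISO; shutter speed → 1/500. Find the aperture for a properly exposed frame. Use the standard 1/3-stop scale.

Scene light: 1/3 stop darker.
ISO: 16000 → 12800 → 10000 → 8000 → 6400 → 5000 → 4000 → 3200 → 2500 → 2000 — 3 stops dropped (darker).
Shutter speed: 1/50 → 1/60 → 1/80 → 1/100 → 1/125 → 1/160 → 1/200 → 1/250 → 1/320 → 1/400 → 1/500 — 3 1/3 stops faster (darker).
Net so far: 6 2/3 stops darker. Aperture: f/13 → f/11 → f/10 → f/9 → f/8 → f/7.1 → f/6.3 → f/5.6 → f/5 → f/4.5 → f/4 → f/3.5 → f/3.2 → f/2.8 → f/2.5 → f/2.2 → f/2 → f/1.8 → f/1.6 → f/1.4 → f/1.2.

f/1.2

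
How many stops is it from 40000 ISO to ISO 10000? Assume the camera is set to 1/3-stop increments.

40000 → 32000 → 25600 → 20000 → 16000 → 12800 → 10000 — count the steps: 6 third-stops = 2 stops.

2 stops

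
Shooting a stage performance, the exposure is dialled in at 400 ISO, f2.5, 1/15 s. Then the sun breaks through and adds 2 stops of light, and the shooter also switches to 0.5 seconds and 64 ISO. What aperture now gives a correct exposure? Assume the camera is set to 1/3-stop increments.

Scene light: 2 stops brighter.
Shutter speed: 1/15 → 1/13 → 1/10 → 1/8 → 1/6 → 1/5 → 1/4 → 0.3 → 0.4 → 0.5 — 3 stops slower (brighter).
ISO: 400 → 320 → 250 → 200 → 160 → 125 → 100 → 80 → 64 — 2 2/3 stops lower (darker).
Net so far: 2 1/3 stops brighter. Aperture: f/2.5 → f/2.8 → f/3.2 → f/3.5 → f/4 → f/4.5 → f/5 → f/5.6.

f/5.6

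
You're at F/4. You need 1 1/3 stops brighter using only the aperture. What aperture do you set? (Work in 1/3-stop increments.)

f/2.5

Aperture: f/4 → f/3.5 → f/3.2 → f/2.8 → f/2.5 — 1 1/3 stops larger aperture (brighter).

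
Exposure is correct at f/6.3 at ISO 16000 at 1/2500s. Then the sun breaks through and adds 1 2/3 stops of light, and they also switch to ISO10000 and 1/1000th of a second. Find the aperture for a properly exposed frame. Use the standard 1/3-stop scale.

Scene light: 1 2/3 stops brighter.
ISO: 16000 → 12800 → 10000 — 2/3 stop dropped (darker).
Shutter speed: 1/2500 → 1/2000 → 1/1600 → 1/1250 → 1/1000 — 1 1/3 stops slower (brighter).
Net so far: 2 1/3 stops brighter. Aperture: f/6.3 → f/7.1 → f/8 → f/9 → f/10 → f/11 → f/13 → f/14.

f/14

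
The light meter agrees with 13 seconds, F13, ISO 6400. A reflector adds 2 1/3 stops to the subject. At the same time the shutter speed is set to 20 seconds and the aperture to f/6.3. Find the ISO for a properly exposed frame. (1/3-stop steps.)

Scene light: 2 1/3 stops brighter.
Shutter speed: 13 → 15 → 20 — 2/3 stop slower (brighter).
Aperture: f/13 → f/11 → f/10 → f/9 → f/8 → f/7.1 → f/6.3 — 2 stops larger aperture (brighter).
Net so far: 5 stops brighter. ISO: 6400 → 5000 → 4000 → 3200 → 2500 → 2000 → 1600 → 1250 → 1000 → 800 → 640 → 500 → 400 → 320 → 250 → 200.

ISO 200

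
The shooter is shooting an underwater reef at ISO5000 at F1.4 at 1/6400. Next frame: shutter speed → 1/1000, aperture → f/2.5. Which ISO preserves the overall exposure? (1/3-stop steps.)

Shutter speed: 1/6400 → 1/5000 → 1/4000 → 1/3200 → 1/2500 → 1/2000 → 1/1600 → 1/1250 → 1/1000 — 2 2/3 stops slower (brighter).
Aperture: f/1.4 → f/1.6 → f/1.8 → f/2 → f/2.2 → f/2.5 — 1 2/3 stops narrower (darker).
Net change so far: 1 stop brighter. Offset with the ISO: 5000 → 4000 → 3200 → 2500.

ISO 2500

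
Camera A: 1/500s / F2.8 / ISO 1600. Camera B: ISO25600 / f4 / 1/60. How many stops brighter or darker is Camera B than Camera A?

6 stops brighter

Aperture: f/2.8 → f/4 — 1 stop stopped down (darker).
Shutter speed: 1/500 → 1/250 → 1/125 → 1/60 — 3 stops slower (brighter).
ISO: 1600 → 3200 → 6400 → 12800 → 25600 — 4 stops higher (brighter).
Net: −1 +3 +4 = +6 stops.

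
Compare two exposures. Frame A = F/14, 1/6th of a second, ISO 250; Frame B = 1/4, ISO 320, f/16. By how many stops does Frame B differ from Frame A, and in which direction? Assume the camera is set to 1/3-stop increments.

Aperture: f/14 → f/16 — 1/3 stop smaller aperture (darker).
Shutter speed: 1/6 → 1/5 → 1/4 — 2/3 stop longer (brighter).
ISO: 250 → 320 — 1/3 stop higher (brighter).
Net: −1/3 +2/3 +1/3 = +2/3 stops.

2/3 stop brighter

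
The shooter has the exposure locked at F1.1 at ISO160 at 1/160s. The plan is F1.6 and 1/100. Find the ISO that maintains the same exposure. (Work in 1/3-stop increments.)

ISO 200

Aperture: f/1.1 → f/1.2 → f/1.4 → f/1.6 — 1 stop smaller aperture (darker).
Shutter speed: 1/160 → 1/125 → 1/100 — 2/3 stop longer (brighter).
Net change so far: 1/3 stop darker. Offset with the ISO: 160 → 200.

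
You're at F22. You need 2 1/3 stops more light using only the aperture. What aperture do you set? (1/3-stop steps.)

f/10

Aperture: f/22 → f/20 → f/18 → f/16 → f/14 → f/13 → f/11 → f/10 — 2 1/3 stops wider (brighter).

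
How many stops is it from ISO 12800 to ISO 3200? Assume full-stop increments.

12800 → 6400 → 3200 — count the steps: 2 stops.

2 stops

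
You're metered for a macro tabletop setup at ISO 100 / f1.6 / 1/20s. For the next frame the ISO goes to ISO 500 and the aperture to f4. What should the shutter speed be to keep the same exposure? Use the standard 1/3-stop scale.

ISO: 100 → 125 → 160 → 200 → 250 → 320 → 400 → 500 — 2 1/3 stops raised (brighter).
Aperture: f/1.6 → f/1.8 → f/2 → f/2.2 → f/2.5 → f/2.8 → f/3.2 → f/3.5 → f/4 — 2 2/3 stops stopped down (darker).
Net change so far: 1/3 stop darker. Offset with the shutter speed: 1/20 → 1/15.

1/15s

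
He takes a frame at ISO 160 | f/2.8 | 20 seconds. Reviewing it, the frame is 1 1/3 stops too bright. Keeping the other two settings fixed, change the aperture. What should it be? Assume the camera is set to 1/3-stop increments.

f/4.5

Overexposed by 1 1/3 stops → need 1 1/3 stops darker.
Aperture: f/2.8 → f/3.2 → f/3.5 → f/4 → f/4.5.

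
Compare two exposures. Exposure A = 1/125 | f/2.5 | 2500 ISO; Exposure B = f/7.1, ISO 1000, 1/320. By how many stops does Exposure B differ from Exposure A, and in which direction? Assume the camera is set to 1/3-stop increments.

Aperture: f/2.5 → f/2.8 → f/3.2 → f/3.5 → f/4 → f/4.5 → f/5 → f/5.6 → f/6.3 → f/7.1 — 3 stops smaller aperture (darker).
Shutter speed: 1/125 → 1/160 → 1/200 → 1/250 → 1/320 — 1 1/3 stops faster (darker).
ISO: 2500 → 2000 → 1600 → 1250 → 1000 — 1 1/3 stops dropped (darker).
Net: −3 −1 1/3 −1 1/3 = −5 2/3 stops.

5 2/3 stops darker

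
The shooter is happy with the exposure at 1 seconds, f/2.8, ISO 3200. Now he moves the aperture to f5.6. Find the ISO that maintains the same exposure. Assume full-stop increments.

ISO 12800

Aperture: f/2.8 → f/4 → f/5.6 — 2 stops smaller aperture (darker).
Need 2 stops brighter from the ISO: 3200 → 6400 → 12800.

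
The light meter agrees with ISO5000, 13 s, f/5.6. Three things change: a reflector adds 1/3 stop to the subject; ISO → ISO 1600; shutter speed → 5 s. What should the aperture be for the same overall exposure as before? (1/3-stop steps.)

Scene light: 1/3 stop brighter.
ISO: 5000 → 4000 → 3200 → 2500 → 2000 → 1600 — 1 2/3 stops lower (darker).
Shutter speed: 13 → 10 → 8 → 6 → 5 — 1 1/3 stops shorter (darker).
Net so far: 2 2/3 stops darker. Aperture: f/5.6 → f/5 → f/4.5 → f/4 → f/3.5 → f/3.2 → f/2.8 → f/2.5 → f/2.2.

f/2.2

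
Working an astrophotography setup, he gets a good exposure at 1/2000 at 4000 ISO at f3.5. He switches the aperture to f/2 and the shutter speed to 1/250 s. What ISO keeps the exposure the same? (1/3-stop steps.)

Aperture: f/3.5 → f/3.2 → f/2.8 → f/2.5 → f/2.2 → f/2 — 1 2/3 stops larger aperture (brighter).
Shutter speed: 1/2000 → 1/1600 → 1/1250 → 1/1000 → 1/800 → 1/640 → 1/500 → 1/400 → 1/320 → 1/250 — 3 stops slower (brighter).
Net change so far: 4 2/3 stops brighter. Offset with the ISO: 4000 → 3200 → 2500 → 2000 → 1600 → 1250 → 1000 → 800 → 640 → 500 → 400 → 320 → 250 → 200 → 160.

ISO 160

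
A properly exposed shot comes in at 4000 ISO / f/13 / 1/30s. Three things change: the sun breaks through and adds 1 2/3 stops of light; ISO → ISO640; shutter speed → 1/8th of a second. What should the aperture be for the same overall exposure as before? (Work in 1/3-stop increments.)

f/18

Scene light: 1 2/3 stops brighter.
ISO: 4000 → 3200 → 2500 → 2000 → 1600 → 1250 → 1000 → 800 → 640 — 2 2/3 stops lower (darker).
Shutter speed: 1/30 → 1/25 → 1/20 → 1/15 → 1/13 → 1/10 → 1/8 — 2 stops longer (brighter).
Net so far: 1 stop brighter. Aperture: f/13 → f/14 → f/16 → f/18.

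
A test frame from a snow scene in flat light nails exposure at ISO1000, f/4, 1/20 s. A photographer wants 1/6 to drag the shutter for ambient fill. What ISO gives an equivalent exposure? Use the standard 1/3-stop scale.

Shutter speed: 1/20 → 1/15 → 1/13 → 1/10 → 1/8 → 1/6 — 1 2/3 stops longer (brighter).
Need 1 2/3 stops darker from the ISO: 1000 → 800 → 640 → 500 → 400 → 320.

ISO 320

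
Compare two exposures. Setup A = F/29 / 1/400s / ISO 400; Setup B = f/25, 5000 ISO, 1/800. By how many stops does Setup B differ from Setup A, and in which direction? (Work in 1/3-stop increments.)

3 stops brighter

Aperture: f/29 → f/25 — 1/3 stop larger aperture (brighter).
Shutter speed: 1/400 → 1/500 → 1/640 → 1/800 — 1 stop shorter (darker).
ISO: 400 → 500 → 640 → 800 → 1000 → 1250 → 1600 → 2000 → 2500 → 3200 → 4000 → 5000 — 3 2/3 stops raised (brighter).
Net: +1/3 −1 +3 2/3 = +3 stops.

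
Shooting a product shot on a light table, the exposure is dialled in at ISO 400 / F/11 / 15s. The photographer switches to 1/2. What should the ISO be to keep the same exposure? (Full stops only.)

Shutter speed: 15 → 8 → 4 → 2 → 1 → 1/2 — 5 stops faster (darker).
Need 5 stops brighter from the ISO: 400 → 800 → 1600 → 3200 → 6400 → 12800.

ISO 12800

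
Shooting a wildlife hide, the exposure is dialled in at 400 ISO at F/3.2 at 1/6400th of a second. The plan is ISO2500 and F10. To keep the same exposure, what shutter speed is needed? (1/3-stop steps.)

ISO: 400 → 500 → 640 → 800 → 1000 → 1250 → 1600 → 2000 → 2500 — 2 2/3 stops higher (brighter).
Aperture: f/3.2 → f/3.5 → f/4 → f/4.5 → f/5 → f/5.6 → f/6.3 → f/7.1 → f/8 → f/9 → f/10 — 3 1/3 stops smaller aperture (darker).
Net change so far: 2/3 stop darker. Offset with the shutter speed: 1/6400 → 1/5000 → 1/4000.

1/4000s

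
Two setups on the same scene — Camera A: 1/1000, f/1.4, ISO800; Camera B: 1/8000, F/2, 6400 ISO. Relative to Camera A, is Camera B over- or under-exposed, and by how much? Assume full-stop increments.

1 stop darker

Aperture: f/1.4 → f/2 — 1 stop narrower (darker).
Shutter speed: 1/1000 → 1/2000 → 1/4000 → 1/8000 — 3 stops faster (darker).
ISO: 800 → 1600 → 3200 → 6400 — 3 stops raised (brighter).
Net: −1 −3 +3 = −1 stop.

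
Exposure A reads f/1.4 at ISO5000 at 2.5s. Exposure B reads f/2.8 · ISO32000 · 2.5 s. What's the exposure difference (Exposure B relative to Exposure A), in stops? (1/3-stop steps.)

2/3 stop brighter

Aperture: f/1.4 → f/1.6 → f/1.8 → f/2 → f/2.2 → f/2.5 → f/2.8 — 2 stops smaller aperture (darker).
Shutter speed: unchanged.
ISO: 5000 → 6400 → 8000 → 10000 → 12800 → 16000 → 20000 → 25600 → 32000 — 2 2/3 stops raised (brighter).
Net: −2 +2 2/3 = +2/3 stops.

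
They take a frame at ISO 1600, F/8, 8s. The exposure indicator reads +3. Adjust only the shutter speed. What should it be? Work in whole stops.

Overexposed by 3 stops → need 3 stops darker.
Shutter speed: 8 → 4 → 2 → 1.

1 s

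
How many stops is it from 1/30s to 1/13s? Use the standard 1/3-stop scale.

1 1/3 stops

1/30 → 1/25 → 1/20 → 1/15 → 1/13 — count the steps: 4 third-stops = 1 1/3 stops.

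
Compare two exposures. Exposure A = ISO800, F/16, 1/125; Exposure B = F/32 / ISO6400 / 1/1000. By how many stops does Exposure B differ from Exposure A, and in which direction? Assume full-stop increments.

Aperture: f/16 → f/22 → f/32 — 2 stops narrower (darker).
Shutter speed: 1/125 → 1/250 → 1/500 → 1/1000 — 3 stops faster (darker).
ISO: 800 → 1600 → 3200 → 6400 — 3 stops higher (brighter).
Net: −2 −3 +3 = −2 stops.

2 stops darker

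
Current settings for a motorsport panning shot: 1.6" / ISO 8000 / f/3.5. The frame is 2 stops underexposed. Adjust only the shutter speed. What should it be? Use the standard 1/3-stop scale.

6 s

Underexposed by 2 stops → need 2 stops brighter.
Shutter speed: 1.6 → 2 → 2.5 → 3.2 → 4 → 5 → 6.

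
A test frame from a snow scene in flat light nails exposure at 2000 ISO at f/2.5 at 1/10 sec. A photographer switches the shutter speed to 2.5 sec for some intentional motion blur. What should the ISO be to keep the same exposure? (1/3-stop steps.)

ISO 80

Shutter speed: 1/10 → 1/8 → 1/6 → 1/5 → 1/4 → 0.3 → 0.4 → 0.5 → 0.6 → 0.8 → 1 → 1.3 → 1.6 → 2 → 2.5 — 4 2/3 stops longer (brighter).
Need 4 2/3 stops darker from the ISO: 2000 → 1600 → 1250 → 1000 → 800 → 640 → 500 → 400 → 320 → 250 → 200 → 160 → 125 → 100 → 80.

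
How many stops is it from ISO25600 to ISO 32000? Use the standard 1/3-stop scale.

25600 → 32000 — count the steps: 1 third-stops = 1/3 stop.

1/3 stop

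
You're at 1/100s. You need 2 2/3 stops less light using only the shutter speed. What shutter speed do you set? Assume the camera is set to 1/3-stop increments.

1/640s

Shutter speed: 1/100 → 1/125 → 1/160 → 1/200 → 1/250 → 1/320 → 1/400 → 1/500 → 1/640 — 2 2/3 stops faster (darker).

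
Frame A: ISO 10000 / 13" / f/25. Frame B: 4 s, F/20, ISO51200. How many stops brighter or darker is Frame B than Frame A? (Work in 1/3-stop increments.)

1 1/3 stops brighter

Aperture: f/25 → f/22 → f/20 — 2/3 stop opened up (brighter).
Shutter speed: 13 → 10 → 8 → 6 → 5 → 4 — 1 2/3 stops shorter (darker).
ISO: 10000 → 12800 → 16000 → 20000 → 25600 → 32000 → 40000 → 51200 — 2 1/3 stops raised (brighter).
Net: +2/3 −1 2/3 +2 1/3 = +1 1/3 stops.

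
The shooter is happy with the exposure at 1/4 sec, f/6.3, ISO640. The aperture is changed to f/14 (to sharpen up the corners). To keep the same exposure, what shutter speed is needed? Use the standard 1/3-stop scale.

1.3 s

Aperture: f/6.3 → f/7.1 → f/8 → f/9 → f/10 → f/11 → f/13 → f/14 — 2 1/3 stops narrower (darker).
Need 2 1/3 stops brighter from the shutter speed: 1/4 → 0.3 → 0.4 → 0.5 → 0.6 → 0.8 → 1 → 1.3.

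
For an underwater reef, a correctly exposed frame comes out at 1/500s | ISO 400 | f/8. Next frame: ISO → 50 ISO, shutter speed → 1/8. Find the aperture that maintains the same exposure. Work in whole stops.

ISO: 400 → 200 → 100 → 50 — 3 stops lower (darker).
Shutter speed: 1/500 → 1/250 → 1/125 → 1/60 → 1/30 → 1/15 → 1/8 — 6 stops longer (brighter).
Net change so far: 3 stops brighter. Offset with the aperture: f/8 → f/11 → f/16 → f/22.

f/22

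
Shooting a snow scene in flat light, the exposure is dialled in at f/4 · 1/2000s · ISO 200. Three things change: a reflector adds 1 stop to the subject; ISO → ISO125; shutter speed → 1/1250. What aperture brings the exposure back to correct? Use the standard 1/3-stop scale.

Scene light: 1 stop brighter.
ISO: 200 → 160 → 125 — 2/3 stop lower (darker).
Shutter speed: 1/2000 → 1/1600 → 1/1250 — 2/3 stop slower (brighter).
Net so far: 1 stop brighter. Aperture: f/4 → f/4.5 → f/5 → f/5.6.

f/5.6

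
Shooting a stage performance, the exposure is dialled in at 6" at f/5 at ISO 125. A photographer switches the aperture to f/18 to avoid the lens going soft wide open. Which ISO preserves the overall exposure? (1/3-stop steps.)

ISO 1600

Aperture: f/5 → f/5.6 → f/6.3 → f/7.1 → f/8 → f/9 → f/10 → f/11 → f/13 → f/14 → f/16 → f/18 — 3 2/3 stops narrower (darker).
Need 3 2/3 stops brighter from the ISO: 125 → 160 → 200 → 250 → 320 → 400 → 500 → 640 → 800 → 1000 → 1250 → 1600.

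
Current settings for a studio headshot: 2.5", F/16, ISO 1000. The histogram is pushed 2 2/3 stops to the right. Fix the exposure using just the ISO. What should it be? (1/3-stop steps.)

ISO 160

Overexposed by 2 2/3 stops → need 2 2/3 stops darker.
ISO: 1000 → 800 → 640 → 500 → 400 → 320 → 250 → 200 → 160.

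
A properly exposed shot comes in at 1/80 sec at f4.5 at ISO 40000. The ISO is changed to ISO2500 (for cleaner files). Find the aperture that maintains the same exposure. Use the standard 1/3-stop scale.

ISO: 40000 → 32000 → 25600 → 20000 → 16000 → 12800 → 10000 → 8000 → 6400 → 5000 → 4000 → 3200 → 2500 — 4 stops lower (darker).
Need 4 stops brighter from the aperture: f/4.5 → f/4 → f/3.5 → f/3.2 → f/2.8 → f/2.5 → f/2.2 → f/2 → f/1.8 → f/1.6 → f/1.4 → f/1.2 → f/1.1.

f/1.1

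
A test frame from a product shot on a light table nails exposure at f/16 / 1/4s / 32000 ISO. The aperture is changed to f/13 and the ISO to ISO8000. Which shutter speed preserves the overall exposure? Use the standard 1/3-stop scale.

0.6 s

Aperture: f/16 → f/14 → f/13 — 2/3 stop wider (brighter).
ISO: 32000 → 25600 → 20000 → 16000 → 12800 → 10000 → 8000 — 2 stops lower (darker).
Net change so far: 1 1/3 stops darker. Offset with the shutter speed: 1/4 → 0.3 → 0.4 → 0.5 → 0.6.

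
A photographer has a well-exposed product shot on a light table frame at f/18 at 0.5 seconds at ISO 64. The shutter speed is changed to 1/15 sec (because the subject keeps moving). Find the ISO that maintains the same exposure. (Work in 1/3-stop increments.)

ISO 500

Shutter speed: 0.5 → 0.4 → 0.3 → 1/4 → 1/5 → 1/6 → 1/8 → 1/10 → 1/13 → 1/15 — 3 stops shorter (darker).
Need 3 stops brighter from the ISO: 64 → 80 → 100 → 125 → 160 → 200 → 250 → 320 → 400 → 500.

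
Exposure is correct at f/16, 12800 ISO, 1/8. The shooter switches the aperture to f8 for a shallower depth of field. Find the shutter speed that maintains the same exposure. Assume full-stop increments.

1/30s

Aperture: f/16 → f/11 → f/8 — 2 stops wider (brighter).
Need 2 stops darker from the shutter speed: 1/8 → 1/15 → 1/30.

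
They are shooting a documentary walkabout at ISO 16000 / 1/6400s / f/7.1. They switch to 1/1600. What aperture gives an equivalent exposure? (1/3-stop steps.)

Shutter speed: 1/6400 → 1/5000 → 1/4000 → 1/3200 → 1/2500 → 1/2000 → 1/1600 — 2 stops slower (brighter).
Need 2 stops darker from the aperture: f/7.1 → f/8 → f/9 → f/10 → f/11 → f/13 → f/14.

f/14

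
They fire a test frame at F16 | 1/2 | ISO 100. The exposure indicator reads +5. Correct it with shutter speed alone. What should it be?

1/60s

Overexposed by 5 stops → need 5 stops darker.
Shutter speed: 1/2 → 1/4 → 1/8 → 1/15 → 1/30 → 1/60.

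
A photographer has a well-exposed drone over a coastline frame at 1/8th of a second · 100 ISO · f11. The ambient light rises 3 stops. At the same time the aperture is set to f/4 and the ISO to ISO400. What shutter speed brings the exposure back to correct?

Scene light: 3 stops brighter.
Aperture: f/11 → f/8 → f/5.6 → f/4 — 3 stops opened up (brighter).
ISO: 100 → 200 → 400 — 2 stops higher (brighter).
Net so far: 8 stops brighter. Shutter speed: 1/8 → 1/15 → 1/30 → 1/60 → 1/125 → 1/250 → 1/500 → 1/1000 → 1/2000.

1/2000s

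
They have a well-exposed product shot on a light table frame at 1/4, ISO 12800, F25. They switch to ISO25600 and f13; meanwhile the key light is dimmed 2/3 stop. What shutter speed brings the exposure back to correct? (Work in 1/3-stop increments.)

Scene light: 2/3 stop darker.
ISO: 12800 → 16000 → 20000 → 25600 — 1 stop higher (brighter).
Aperture: f/25 → f/22 → f/20 → f/18 → f/16 → f/14 → f/13 — 2 stops larger aperture (brighter).
Net so far: 2 1/3 stops brighter. Shutter speed: 1/4 → 1/5 → 1/6 → 1/8 → 1/10 → 1/13 → 1/15 → 1/20.

1/20s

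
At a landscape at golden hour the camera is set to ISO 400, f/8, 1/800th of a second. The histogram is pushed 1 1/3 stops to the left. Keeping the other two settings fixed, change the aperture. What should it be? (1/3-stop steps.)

f/5

Underexposed by 1 1/3 stops → need 1 1/3 stops brighter.
Aperture: f/8 → f/7.1 → f/6.3 → f/5.6 → f/5.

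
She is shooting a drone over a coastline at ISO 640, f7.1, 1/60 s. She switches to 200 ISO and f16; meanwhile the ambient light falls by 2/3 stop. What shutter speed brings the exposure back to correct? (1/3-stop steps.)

0.4 s

Scene light: 2/3 stop darker.
ISO: 640 → 500 → 400 → 320 → 250 → 200 — 1 2/3 stops lower (darker).
Aperture: f/7.1 → f/8 → f/9 → f/10 → f/11 → f/13 → f/14 → f/16 — 2 1/3 stops smaller aperture (darker).
Net so far: 4 2/3 stops darker. Shutter speed: 1/60 → 1/50 → 1/40 → 1/30 → 1/25 → 1/20 → 1/15 → 1/13 → 1/10 → 1/8 → 1/6 → 1/5 → 1/4 → 0.3 → 0.4.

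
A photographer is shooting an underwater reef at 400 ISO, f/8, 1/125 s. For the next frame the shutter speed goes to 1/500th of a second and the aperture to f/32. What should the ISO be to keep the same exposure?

Shutter speed: 1/125 → 1/250 → 1/500 — 2 stops faster (darker).
Aperture: f/8 → f/11 → f/16 → f/22 → f/32 — 4 stops smaller aperture (darker).
Net change so far: 6 stops darker. Offset with the ISO: 400 → 800 → 1600 → 3200 → 6400 → 12800 → 25600.

ISO 25600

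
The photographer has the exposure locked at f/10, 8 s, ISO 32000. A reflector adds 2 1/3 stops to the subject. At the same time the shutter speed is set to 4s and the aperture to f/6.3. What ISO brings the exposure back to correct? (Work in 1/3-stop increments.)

Scene light: 2 1/3 stops brighter.
Shutter speed: 8 → 6 → 5 → 4 — 1 stop faster (darker).
Aperture: f/10 → f/9 → f/8 → f/7.1 → f/6.3 — 1 1/3 stops opened up (brighter).
Net so far: 2 2/3 stops brighter. ISO: 32000 → 25600 → 20000 → 16000 → 12800 → 10000 → 8000 → 6400 → 5000.

ISO 5000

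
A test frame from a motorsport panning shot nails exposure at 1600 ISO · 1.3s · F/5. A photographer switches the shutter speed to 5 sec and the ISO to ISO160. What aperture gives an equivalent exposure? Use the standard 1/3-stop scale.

f/3.2

Shutter speed: 1.3 → 1.6 → 2 → 2.5 → 3.2 → 4 → 5 — 2 stops slower (brighter).
ISO: 1600 → 1250 → 1000 → 800 → 640 → 500 → 400 → 320 → 250 → 200 → 160 — 3 1/3 stops lower (darker).
Net change so far: 1 1/3 stops darker. Offset with the aperture: f/5 → f/4.5 → f/4 → f/3.5 → f/3.2.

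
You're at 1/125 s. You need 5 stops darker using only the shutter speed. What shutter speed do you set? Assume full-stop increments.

Shutter speed: 1/125 → 1/250 → 1/500 → 1/1000 → 1/2000 → 1/4000 — 5 stops shorter (darker).

1/4000s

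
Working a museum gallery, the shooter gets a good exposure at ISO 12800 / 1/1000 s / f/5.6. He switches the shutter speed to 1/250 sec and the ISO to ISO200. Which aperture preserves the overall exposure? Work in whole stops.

f/1.4

Shutter speed: 1/1000 → 1/500 → 1/250 — 2 stops slower (brighter).
ISO: 12800 → 6400 → 3200 → 1600 → 800 → 400 → 200 — 6 stops dropped (darker).
Net change so far: 4 stops darker. Offset with the aperture: f/5.6 → f/4 → f/2.8 → f/2 → f/1.4.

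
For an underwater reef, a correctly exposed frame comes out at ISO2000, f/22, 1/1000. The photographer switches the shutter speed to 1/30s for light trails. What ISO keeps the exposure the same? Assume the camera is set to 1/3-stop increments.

ISO 64

Shutter speed: 1/1000 → 1/800 → 1/640 → 1/500 → 1/400 → 1/320 → 1/250 → 1/200 → 1/160 → 1/125 → 1/100 → 1/80 → 1/60 → 1/50 → 1/40 → 1/30 — 5 stops slower (brighter).
Need 5 stops darker from the ISO: 2000 → 1600 → 1250 → 1000 → 800 → 640 → 500 → 400 → 320 → 250 → 200 → 160 → 125 → 100 → 80 → 64.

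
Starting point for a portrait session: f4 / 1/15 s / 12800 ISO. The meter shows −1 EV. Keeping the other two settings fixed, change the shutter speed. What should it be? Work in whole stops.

Underexposed by 1 stop → need 1 stop brighter.
Shutter speed: 1/15 → 1/8.

1/8s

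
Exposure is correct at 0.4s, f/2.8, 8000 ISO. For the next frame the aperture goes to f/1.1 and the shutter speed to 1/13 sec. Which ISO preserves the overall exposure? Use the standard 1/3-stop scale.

Aperture: f/2.8 → f/2.5 → f/2.2 → f/2 → f/1.8 → f/1.6 → f/1.4 → f/1.2 → f/1.1 — 2 2/3 stops wider (brighter).
Shutter speed: 0.4 → 0.3 → 1/4 → 1/5 → 1/6 → 1/8 → 1/10 → 1/13 — 2 1/3 stops shorter (darker).
Net change so far: 1/3 stop brighter. Offset with the ISO: 8000 → 6400.

ISO 6400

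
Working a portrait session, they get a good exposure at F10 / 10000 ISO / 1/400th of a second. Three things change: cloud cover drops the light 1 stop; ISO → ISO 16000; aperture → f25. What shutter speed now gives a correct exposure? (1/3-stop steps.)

1/50s

Scene light: 1 stop darker.
ISO: 10000 → 12800 → 16000 — 2/3 stop higher (brighter).
Aperture: f/10 → f/11 → f/13 → f/14 → f/16 → f/18 → f/20 → f/22 → f/25 — 2 2/3 stops narrower (darker).
Net so far: 3 stops darker. Shutter speed: 1/400 → 1/320 → 1/250 → 1/200 → 1/160 → 1/125 → 1/100 → 1/80 → 1/60 → 1/50.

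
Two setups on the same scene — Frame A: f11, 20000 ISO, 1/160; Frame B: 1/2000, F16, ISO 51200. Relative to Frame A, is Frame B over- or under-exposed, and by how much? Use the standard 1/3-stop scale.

3 1/3 stops darker

Aperture: f/11 → f/13 → f/14 → f/16 — 1 stop narrower (darker).
Shutter speed: 1/160 → 1/200 → 1/250 → 1/320 → 1/400 → 1/500 → 1/640 → 1/800 → 1/1000 → 1/1250 → 1/1600 → 1/2000 — 3 2/3 stops faster (darker).
ISO: 20000 → 25600 → 32000 → 40000 → 51200 — 1 1/3 stops raised (brighter).
Net: −1 −3 2/3 +1 1/3 = −3 1/3 stops.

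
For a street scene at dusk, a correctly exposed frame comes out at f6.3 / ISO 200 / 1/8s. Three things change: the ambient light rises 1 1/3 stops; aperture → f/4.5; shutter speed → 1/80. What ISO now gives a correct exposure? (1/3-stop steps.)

ISO 400

Scene light: 1 1/3 stops brighter.
Aperture: f/6.3 → f/5.6 → f/5 → f/4.5 — 1 stop opened up (brighter).
Shutter speed: 1/8 → 1/10 → 1/13 → 1/15 → 1/20 → 1/25 → 1/30 → 1/40 → 1/50 → 1/60 → 1/80 — 3 1/3 stops faster (darker).
Net so far: 1 stop darker. ISO: 200 → 250 → 320 → 400.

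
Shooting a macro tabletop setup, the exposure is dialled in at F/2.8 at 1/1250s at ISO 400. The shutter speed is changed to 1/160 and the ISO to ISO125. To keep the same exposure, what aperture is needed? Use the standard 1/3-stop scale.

f/4.5

Shutter speed: 1/1250 → 1/1000 → 1/800 → 1/640 → 1/500 → 1/400 → 1/320 → 1/250 → 1/200 → 1/160 — 3 stops longer (brighter).
ISO: 400 → 320 → 250 → 200 → 160 → 125 — 1 2/3 stops dropped (darker).
Net change so far: 1 1/3 stops brighter. Offset with the aperture: f/2.8 → f/3.2 → f/3.5 → f/4 → f/4.5.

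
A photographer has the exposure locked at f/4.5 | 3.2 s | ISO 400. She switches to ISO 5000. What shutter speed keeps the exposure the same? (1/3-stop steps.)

1/4s

ISO: 400 → 500 → 640 → 800 → 1000 → 1250 → 1600 → 2000 → 2500 → 3200 → 4000 → 5000 — 3 2/3 stops higher (brighter).
Need 3 2/3 stops darker from the shutter speed: 3.2 → 2.5 → 2 → 1.6 → 1.3 → 1 → 0.8 → 0.6 → 0.5 → 0.4 → 0.3 → 1/4.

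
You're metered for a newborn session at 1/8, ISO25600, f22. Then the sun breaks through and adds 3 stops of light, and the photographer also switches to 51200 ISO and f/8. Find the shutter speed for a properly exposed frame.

1/1000s

Scene light: 3 stops brighter.
ISO: 25600 → 51200 — 1 stop raised (brighter).
Aperture: f/22 → f/16 → f/11 → f/8 — 3 stops opened up (brighter).
Net so far: 7 stops brighter. Shutter speed: 1/8 → 1/15 → 1/30 → 1/60 → 1/125 → 1/250 → 1/500 → 1/1000.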